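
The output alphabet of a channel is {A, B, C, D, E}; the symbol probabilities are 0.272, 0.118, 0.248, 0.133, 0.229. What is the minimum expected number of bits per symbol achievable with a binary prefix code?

Repeatedly combine the two least-probable nodes; the expected code length is the sum of the merged weights.
merge 59/500 + 133/1000 → 251/1000
merge 229/1000 + 31/125 → 477/1000
merge 251/1000 + 34/125 → 523/1000
merge 477/1000 + 523/1000 → 1
L = 251/1000 + 477/1000 + 523/1000 + 1 = 2251/1000 = 2.251 bits/symbol.

2.251 bits/symbol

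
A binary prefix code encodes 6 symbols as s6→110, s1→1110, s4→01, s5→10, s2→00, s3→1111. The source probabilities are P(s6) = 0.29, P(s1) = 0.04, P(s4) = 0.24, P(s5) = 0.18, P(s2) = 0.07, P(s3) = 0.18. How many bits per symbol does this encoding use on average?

2.73 bits/symbol

L̄ = Σ pᵢ·ℓᵢ = 0.29·3 + 0.04·4 + 0.24·2 + 0.18·2 + 0.07·2 + 0.18·4 = 2.73 bits/symbol.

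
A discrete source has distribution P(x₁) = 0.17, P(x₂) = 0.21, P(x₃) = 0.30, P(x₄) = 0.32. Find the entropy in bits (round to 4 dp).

1.9545 bits

H = −Σ pᵢ log₂ pᵢ.
−0.17·log₂(0.17) = 0.4346
−0.21·log₂(0.21) = 0.4728
−0.30·log₂(0.30) = 0.5211
−0.32·log₂(0.32) = 0.5260
Sum ≈ 1.9545 → 1.9545 bits.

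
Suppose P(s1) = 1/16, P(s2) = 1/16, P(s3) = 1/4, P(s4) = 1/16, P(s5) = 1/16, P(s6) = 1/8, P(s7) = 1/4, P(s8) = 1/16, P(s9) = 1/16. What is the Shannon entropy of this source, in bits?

2.875 bits

Each probability is a power of 1/2, so log₂(1/p) is an integer.
H = Σ p·log₂(1/p) = 1/16·4 + 1/16·4 + 1/4·2 + 1/16·4 + 1/16·4 + 1/8·3 + 1/4·2 + 1/16·4 + 1/16·4 = 2.875 bits.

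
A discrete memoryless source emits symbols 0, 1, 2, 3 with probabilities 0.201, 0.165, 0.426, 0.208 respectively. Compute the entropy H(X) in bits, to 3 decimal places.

H = −Σ pᵢ log₂ pᵢ.
−0.201·log₂(0.201) = 0.4653
−0.165·log₂(0.165) = 0.4289
−0.426·log₂(0.426) = 0.5244
−0.208·log₂(0.208) = 0.4712
Sum ≈ 1.8898 → 1.890 bits.

1.890 bits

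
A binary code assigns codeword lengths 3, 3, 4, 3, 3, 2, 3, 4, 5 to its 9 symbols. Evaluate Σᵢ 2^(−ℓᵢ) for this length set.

1.03125

With common denominator 2^5 = 32: Σ 2^(−ℓᵢ) = 4/32 + 4/32 + 2/32 + 4/32 + 4/32 + 8/32 + 4/32 + 2/32 + 1/32 = 33/32 = 1.03125.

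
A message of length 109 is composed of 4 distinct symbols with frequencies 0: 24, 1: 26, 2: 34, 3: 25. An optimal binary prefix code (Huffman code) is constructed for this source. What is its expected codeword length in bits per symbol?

Probabilities are the counts divided by 109.
Repeatedly combine the two least-probable nodes; the expected code length is the sum of the merged weights.
merge 24/109 + 25/109 → 49/109
merge 26/109 + 34/109 → 60/109
merge 49/109 + 60/109 → 1
L = 49/109 + 60/109 + 1 = 2 bits/symbol.

2 bits/symbol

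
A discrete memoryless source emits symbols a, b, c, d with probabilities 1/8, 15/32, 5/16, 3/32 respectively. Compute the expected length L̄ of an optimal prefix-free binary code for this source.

1.75 bits/symbol

Repeatedly combine the two least-probable nodes; the expected code length is the sum of the merged weights.
merge 3/32 + 1/8 → 7/32
merge 7/32 + 5/16 → 17/32
merge 15/32 + 17/32 → 1
L = 7/32 + 17/32 + 1 = 7/4 = 1.75 bits/symbol.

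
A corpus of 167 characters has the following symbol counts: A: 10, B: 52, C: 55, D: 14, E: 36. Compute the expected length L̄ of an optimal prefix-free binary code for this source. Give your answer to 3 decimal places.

Probabilities are the counts divided by 167.
Repeatedly combine the two least-probable nodes; the expected code length is the sum of the merged weights.
merge 10/167 + 14/167 → 24/167
merge 24/167 + 36/167 → 60/167
merge 52/167 + 55/167 → 107/167
merge 60/167 + 107/167 → 1
L = 24/167 + 60/167 + 107/167 + 1 = 358/167 ≈ 2.144 bits/symbol.

2.144 bits/symbol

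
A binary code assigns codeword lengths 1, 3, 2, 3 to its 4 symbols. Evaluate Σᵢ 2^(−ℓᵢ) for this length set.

With common denominator 2^3 = 8: Σ 2^(−ℓᵢ) = 4/8 + 1/8 + 2/8 + 1/8 = 8/8 = 1.

1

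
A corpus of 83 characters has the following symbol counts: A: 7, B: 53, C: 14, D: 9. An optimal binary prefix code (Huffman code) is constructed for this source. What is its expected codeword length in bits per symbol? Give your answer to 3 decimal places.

1.554 bits/symbol

Probabilities are the counts divided by 83.
Repeatedly combine the two least-probable nodes; the expected code length is the sum of the merged weights.
merge 7/83 + 9/83 → 16/83
merge 14/83 + 16/83 → 30/83
merge 30/83 + 53/83 → 1
L = 16/83 + 30/83 + 1 = 129/83 ≈ 1.554 bits/symbol.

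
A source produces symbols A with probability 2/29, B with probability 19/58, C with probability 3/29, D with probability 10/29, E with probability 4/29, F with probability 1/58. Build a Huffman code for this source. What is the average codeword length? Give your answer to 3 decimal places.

Repeatedly combine the two least-probable nodes; the expected code length is the sum of the merged weights.
merge 1/58 + 2/29 → 5/58
merge 5/58 + 3/29 → 11/58
merge 4/29 + 11/58 → 19/58
merge 19/58 + 19/58 → 19/29
merge 10/29 + 19/29 → 1
L = 5/58 + 11/58 + 19/58 + 19/29 + 1 = 131/58 ≈ 2.259 bits/symbol.

2.259 bits/symbol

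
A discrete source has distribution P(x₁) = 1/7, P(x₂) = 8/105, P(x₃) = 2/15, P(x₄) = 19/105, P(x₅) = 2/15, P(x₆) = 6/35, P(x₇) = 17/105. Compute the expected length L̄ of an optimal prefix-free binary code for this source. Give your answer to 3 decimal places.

2.819 bits/symbol

Repeatedly combine the two least-probable nodes; the expected code length is the sum of the merged weights.
merge 8/105 + 2/15 → 22/105
merge 2/15 + 1/7 → 29/105
merge 17/105 + 6/35 → 1/3
merge 19/105 + 22/105 → 41/105
merge 29/105 + 1/3 → 64/105
merge 41/105 + 64/105 → 1
L = 22/105 + 29/105 + 1/3 + 41/105 + 64/105 + 1 = 296/105 ≈ 2.819 bits/symbol.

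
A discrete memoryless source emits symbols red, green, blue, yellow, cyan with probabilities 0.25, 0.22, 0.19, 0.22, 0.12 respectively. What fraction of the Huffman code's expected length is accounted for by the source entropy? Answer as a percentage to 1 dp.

Entropy H = −Σ p log₂ p ≈ 2.2834 bits.
Huffman merges: 3/25+19/100→31/100; 11/50+11/50→11/25; 1/4+31/100→14/25; 11/25+14/25→1. L = 231/100 ≈ 2.3100.
Efficiency = H/L = 2.2834/2.3100 = 98.9%.

98.9%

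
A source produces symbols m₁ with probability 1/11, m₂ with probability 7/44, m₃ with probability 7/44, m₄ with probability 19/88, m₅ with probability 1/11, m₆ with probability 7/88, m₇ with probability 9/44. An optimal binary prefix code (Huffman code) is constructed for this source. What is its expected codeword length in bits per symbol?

Repeatedly combine the two least-probable nodes; the expected code length is the sum of the merged weights.
merge 7/88 + 1/11 → 15/88
merge 1/11 + 7/44 → 1/4
merge 7/44 + 15/88 → 29/88
merge 9/44 + 19/88 → 37/88
merge 1/4 + 29/88 → 51/88
merge 37/88 + 51/88 → 1
L = 15/88 + 1/4 + 29/88 + 37/88 + 51/88 + 1 = 11/4 = 2.75 bits/symbol.

2.75 bits/symbol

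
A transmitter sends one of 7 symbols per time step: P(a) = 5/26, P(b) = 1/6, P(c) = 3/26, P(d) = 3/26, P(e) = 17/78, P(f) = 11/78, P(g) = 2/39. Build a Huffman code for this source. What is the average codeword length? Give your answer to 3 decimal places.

2.756 bits/symbol

Repeatedly combine the two least-probable nodes; the expected code length is the sum of the merged weights.
merge 2/39 + 3/26 → 1/6
merge 3/26 + 11/78 → 10/39
merge 1/6 + 1/6 → 1/3
merge 5/26 + 17/78 → 16/39
merge 10/39 + 1/3 → 23/39
merge 16/39 + 23/39 → 1
L = 1/6 + 10/39 + 1/3 + 16/39 + 23/39 + 1 = 215/78 ≈ 2.756 bits/symbol.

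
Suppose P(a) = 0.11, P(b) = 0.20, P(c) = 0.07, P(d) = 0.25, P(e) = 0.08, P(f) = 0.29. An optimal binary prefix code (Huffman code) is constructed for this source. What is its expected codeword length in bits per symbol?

Repeatedly combine the two least-probable nodes; the expected code length is the sum of the merged weights.
merge 7/100 + 2/25 → 3/20
merge 11/100 + 3/20 → 13/50
merge 1/5 + 1/4 → 9/20
merge 13/50 + 29/100 → 11/20
merge 9/20 + 11/20 → 1
L = 3/20 + 13/50 + 9/20 + 11/20 + 1 = 241/100 = 2.41 bits/symbol.

2.41 bits/symbol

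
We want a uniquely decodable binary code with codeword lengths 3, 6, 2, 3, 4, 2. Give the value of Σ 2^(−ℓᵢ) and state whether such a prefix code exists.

With common denominator 2^6 = 64: Σ 2^(−ℓᵢ) = 8/64 + 1/64 + 16/64 + 8/64 + 4/64 + 16/64 = 53/64 = 0.828125.
Kraft's inequality requires Σ ≤ 1; here Σ = 0.828125 ≤ 1, so such a prefix code exists.

0.828125; yes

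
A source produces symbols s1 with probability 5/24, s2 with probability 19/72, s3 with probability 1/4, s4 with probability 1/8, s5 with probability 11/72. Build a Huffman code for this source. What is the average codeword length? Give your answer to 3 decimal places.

Repeatedly combine the two least-probable nodes; the expected code length is the sum of the merged weights.
merge 1/8 + 11/72 → 5/18
merge 5/24 + 1/4 → 11/24
merge 19/72 + 5/18 → 13/24
merge 11/24 + 13/24 → 1
L = 5/18 + 11/24 + 13/24 + 1 = 41/18 ≈ 2.278 bits/symbol.

2.278 bits/symbol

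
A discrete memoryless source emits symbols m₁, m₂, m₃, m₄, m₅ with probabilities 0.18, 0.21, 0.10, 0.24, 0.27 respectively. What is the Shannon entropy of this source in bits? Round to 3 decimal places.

H = −Σ pᵢ log₂ pᵢ.
−0.18·log₂(0.18) = 0.4453
−0.21·log₂(0.21) = 0.4728
−0.10·log₂(0.10) = 0.3322
−0.24·log₂(0.24) = 0.4941
−0.27·log₂(0.27) = 0.5100
Sum ≈ 2.2545 → 2.254 bits.

2.254 bits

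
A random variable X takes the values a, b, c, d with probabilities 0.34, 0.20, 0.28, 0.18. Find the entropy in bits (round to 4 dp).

1.9531 bits

H = −Σ pᵢ log₂ pᵢ.
−0.34·log₂(0.34) = 0.5292
−0.20·log₂(0.20) = 0.4644
−0.28·log₂(0.28) = 0.5142
−0.18·log₂(0.18) = 0.4453
Sum ≈ 1.9531 → 1.9531 bits.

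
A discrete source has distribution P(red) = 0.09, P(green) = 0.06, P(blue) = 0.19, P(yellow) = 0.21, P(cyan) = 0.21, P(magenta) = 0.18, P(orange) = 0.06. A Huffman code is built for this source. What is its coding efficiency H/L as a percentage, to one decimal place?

98.0%

Entropy H = −Σ p log₂ p ≈ 2.6459 bits.
Huffman merges: 3/50+3/50→3/25; 9/100+3/25→21/100; 9/50+19/100→37/100; 21/100+21/100→21/50; 21/100+37/100→29/50; 21/50+29/50→1. L = 27/10 ≈ 2.7000.
Efficiency = H/L = 2.6459/2.7000 = 98.0%.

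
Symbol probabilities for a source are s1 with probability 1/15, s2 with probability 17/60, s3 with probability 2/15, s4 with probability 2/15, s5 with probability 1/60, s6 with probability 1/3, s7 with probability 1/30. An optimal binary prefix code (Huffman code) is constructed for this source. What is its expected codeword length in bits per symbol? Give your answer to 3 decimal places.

Repeatedly combine the two least-probable nodes; the expected code length is the sum of the merged weights.
merge 1/60 + 1/30 → 1/20
merge 1/20 + 1/15 → 7/60
merge 7/60 + 2/15 → 1/4
merge 2/15 + 1/4 → 23/60
merge 17/60 + 1/3 → 37/60
merge 23/60 + 37/60 → 1
L = 1/20 + 7/60 + 1/4 + 23/60 + 37/60 + 1 = 29/12 ≈ 2.417 bits/symbol.

2.417 bits/symbol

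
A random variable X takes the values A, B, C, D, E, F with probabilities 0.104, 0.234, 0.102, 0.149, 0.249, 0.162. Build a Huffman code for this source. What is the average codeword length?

2.517 bits/symbol

Repeatedly combine the two least-probable nodes; the expected code length is the sum of the merged weights.
merge 51/500 + 13/125 → 103/500
merge 149/1000 + 81/500 → 311/1000
merge 103/500 + 117/500 → 11/25
merge 249/1000 + 311/1000 → 14/25
merge 11/25 + 14/25 → 1
L = 103/500 + 311/1000 + 11/25 + 14/25 + 1 = 2517/1000 = 2.517 bits/symbol.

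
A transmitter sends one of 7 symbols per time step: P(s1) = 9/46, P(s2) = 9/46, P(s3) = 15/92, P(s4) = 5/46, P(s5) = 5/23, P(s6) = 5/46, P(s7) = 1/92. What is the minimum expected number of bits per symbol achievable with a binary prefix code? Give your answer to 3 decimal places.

2.707 bits/symbol

Repeatedly combine the two least-probable nodes; the expected code length is the sum of the merged weights.
merge 1/92 + 5/46 → 11/92
merge 5/46 + 11/92 → 21/92
merge 15/92 + 9/46 → 33/92
merge 9/46 + 5/23 → 19/46
merge 21/92 + 33/92 → 27/46
merge 19/46 + 27/46 → 1
L = 11/92 + 21/92 + 33/92 + 19/46 + 27/46 + 1 = 249/92 ≈ 2.707 bits/symbol.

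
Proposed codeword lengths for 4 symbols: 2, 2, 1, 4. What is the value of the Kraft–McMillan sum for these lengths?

1.0625

With common denominator 2^4 = 16: Σ 2^(−ℓᵢ) = 4/16 + 4/16 + 8/16 + 1/16 = 17/16 = 1.0625.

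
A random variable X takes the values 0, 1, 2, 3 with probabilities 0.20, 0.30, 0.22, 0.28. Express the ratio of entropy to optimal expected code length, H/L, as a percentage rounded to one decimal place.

99.0%

Entropy H = −Σ p log₂ p ≈ 1.9803 bits.
Huffman merges: 1/5+11/50→21/50; 7/25+3/10→29/50; 21/50+29/50→1. L = 2 ≈ 2.0000.
Efficiency = H/L = 1.9803/2.0000 = 99.0%.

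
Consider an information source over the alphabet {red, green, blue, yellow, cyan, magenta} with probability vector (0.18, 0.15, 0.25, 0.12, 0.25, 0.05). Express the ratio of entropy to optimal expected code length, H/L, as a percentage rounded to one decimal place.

Entropy H = −Σ p log₂ p ≈ 2.4390 bits.
Huffman merges: 1/20+3/25→17/100; 3/20+17/100→8/25; 9/50+1/4→43/100; 1/4+8/25→57/100; 43/100+57/100→1. L = 249/100 ≈ 2.4900.
Efficiency = H/L = 2.4390/2.4900 = 98.0%.

98.0%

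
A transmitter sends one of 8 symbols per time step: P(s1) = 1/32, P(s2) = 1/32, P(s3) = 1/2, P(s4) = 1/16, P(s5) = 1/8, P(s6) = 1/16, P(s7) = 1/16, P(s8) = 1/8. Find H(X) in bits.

Each probability is a power of 1/2, so log₂(1/p) is an integer.
H = Σ p·log₂(1/p) = 1/32·5 + 1/32·5 + 1/2·1 + 1/16·4 + 1/8·3 + 1/16·4 + 1/16·4 + 1/8·3 = 2.3125 bits.

2.3125 bits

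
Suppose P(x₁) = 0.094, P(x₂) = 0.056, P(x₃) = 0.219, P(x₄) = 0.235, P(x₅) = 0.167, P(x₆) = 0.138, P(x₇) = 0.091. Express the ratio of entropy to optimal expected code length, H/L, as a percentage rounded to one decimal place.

Entropy H = −Σ p log₂ p ≈ 2.6645 bits.
Huffman merges: 7/125+91/1000→147/1000; 47/500+69/500→29/125; 147/1000+167/1000→157/500; 219/1000+29/125→451/1000; 47/200+157/500→549/1000; 451/1000+549/1000→1. L = 2693/1000 ≈ 2.6930.
Efficiency = H/L = 2.6645/2.6930 = 98.9%.

98.9%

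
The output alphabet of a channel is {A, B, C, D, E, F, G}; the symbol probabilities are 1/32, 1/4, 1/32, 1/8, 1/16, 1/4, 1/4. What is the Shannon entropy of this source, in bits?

Each probability is a power of 1/2, so log₂(1/p) is an integer.
H = Σ p·log₂(1/p) = 1/32·5 + 1/4·2 + 1/32·5 + 1/8·3 + 1/16·4 + 1/4·2 + 1/4·2 = 2.4375 bits.

2.4375 bits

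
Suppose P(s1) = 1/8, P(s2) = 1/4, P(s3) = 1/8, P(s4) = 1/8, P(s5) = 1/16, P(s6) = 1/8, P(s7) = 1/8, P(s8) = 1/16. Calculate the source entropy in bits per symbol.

Each probability is a power of 1/2, so log₂(1/p) is an integer.
H = Σ p·log₂(1/p) = 1/8·3 + 1/4·2 + 1/8·3 + 1/8·3 + 1/16·4 + 1/8·3 + 1/8·3 + 1/16·4 = 2.875 bits.

2.875 bits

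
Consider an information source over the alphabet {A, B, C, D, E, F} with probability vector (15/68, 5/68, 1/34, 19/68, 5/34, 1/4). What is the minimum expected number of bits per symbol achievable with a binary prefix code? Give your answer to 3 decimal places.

Repeatedly combine the two least-probable nodes; the expected code length is the sum of the merged weights.
merge 1/34 + 5/68 → 7/68
merge 7/68 + 5/34 → 1/4
merge 15/68 + 1/4 → 8/17
merge 1/4 + 19/68 → 9/17
merge 8/17 + 9/17 → 1
L = 7/68 + 1/4 + 8/17 + 9/17 + 1 = 40/17 ≈ 2.353 bits/symbol.

2.353 bits/symbol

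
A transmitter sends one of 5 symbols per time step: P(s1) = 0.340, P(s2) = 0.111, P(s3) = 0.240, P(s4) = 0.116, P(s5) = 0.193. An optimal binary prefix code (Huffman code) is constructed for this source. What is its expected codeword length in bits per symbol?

2.227 bits/symbol

Repeatedly combine the two least-probable nodes; the expected code length is the sum of the merged weights.
merge 111/1000 + 29/250 → 227/1000
merge 193/1000 + 227/1000 → 21/50
merge 6/25 + 17/50 → 29/50
merge 21/50 + 29/50 → 1
L = 227/1000 + 21/50 + 29/50 + 1 = 2227/1000 = 2.227 bits/symbol.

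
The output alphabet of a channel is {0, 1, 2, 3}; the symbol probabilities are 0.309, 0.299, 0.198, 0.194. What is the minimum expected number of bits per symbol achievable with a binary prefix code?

2 bits/symbol

Repeatedly combine the two least-probable nodes; the expected code length is the sum of the merged weights.
merge 97/500 + 99/500 → 49/125
merge 299/1000 + 309/1000 → 76/125
merge 49/125 + 76/125 → 1
L = 49/125 + 76/125 + 1 = 2 bits/symbol.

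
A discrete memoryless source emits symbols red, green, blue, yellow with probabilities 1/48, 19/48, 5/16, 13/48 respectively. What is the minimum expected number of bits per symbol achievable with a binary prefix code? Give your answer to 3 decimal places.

Repeatedly combine the two least-probable nodes; the expected code length is the sum of the merged weights.
merge 1/48 + 13/48 → 7/24
merge 7/24 + 5/16 → 29/48
merge 19/48 + 29/48 → 1
L = 7/24 + 29/48 + 1 = 91/48 ≈ 1.896 bits/symbol.

1.896 bits/symbol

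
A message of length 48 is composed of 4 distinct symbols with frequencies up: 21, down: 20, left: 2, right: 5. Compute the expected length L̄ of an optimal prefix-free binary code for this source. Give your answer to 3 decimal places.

1.708 bits/symbol

Probabilities are the counts divided by 48.
Repeatedly combine the two least-probable nodes; the expected code length is the sum of the merged weights.
merge 1/24 + 5/48 → 7/48
merge 7/48 + 5/12 → 9/16
merge 7/16 + 9/16 → 1
L = 7/48 + 9/16 + 1 = 41/24 ≈ 1.708 bits/symbol.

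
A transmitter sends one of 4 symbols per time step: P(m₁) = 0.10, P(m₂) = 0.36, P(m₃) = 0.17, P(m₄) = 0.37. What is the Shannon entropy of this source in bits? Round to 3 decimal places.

H = −Σ pᵢ log₂ pᵢ.
−0.10·log₂(0.10) = 0.3322
−0.36·log₂(0.36) = 0.5306
−0.17·log₂(0.17) = 0.4346
−0.37·log₂(0.37) = 0.5307
Sum ≈ 1.8281 → 1.828 bits.

1.828 bits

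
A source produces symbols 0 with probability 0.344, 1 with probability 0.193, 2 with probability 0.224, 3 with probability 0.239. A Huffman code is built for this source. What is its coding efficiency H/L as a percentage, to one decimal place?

98.2%

Entropy H = −Σ p log₂ p ≈ 1.9647 bits.
Huffman merges: 193/1000+28/125→417/1000; 239/1000+43/125→583/1000; 417/1000+583/1000→1. L = 2 ≈ 2.0000.
Efficiency = H/L = 1.9647/2.0000 = 98.2%.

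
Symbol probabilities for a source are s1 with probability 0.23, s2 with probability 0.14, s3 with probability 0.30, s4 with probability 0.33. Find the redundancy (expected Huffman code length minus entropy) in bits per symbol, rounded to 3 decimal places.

0.066 bits

Entropy H = −Σ p log₂ p ≈ 1.9337 bits.
Huffman merges: 7/50+23/100→37/100; 3/10+33/100→63/100; 37/100+63/100→1. L = 2 ≈ 2.0000.
L − H = 2.0000 − 1.9337 = 0.066 bits.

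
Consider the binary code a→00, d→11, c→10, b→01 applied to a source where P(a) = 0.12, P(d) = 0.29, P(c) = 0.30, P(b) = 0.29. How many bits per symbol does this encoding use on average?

2 bits/symbol

L̄ = Σ pᵢ·ℓᵢ = 0.12·2 + 0.29·2 + 0.30·2 + 0.29·2 = 2 bits/symbol.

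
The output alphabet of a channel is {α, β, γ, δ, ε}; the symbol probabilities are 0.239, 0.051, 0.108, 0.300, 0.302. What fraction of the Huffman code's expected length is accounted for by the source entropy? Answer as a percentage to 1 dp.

Entropy H = −Σ p log₂ p ≈ 2.1020 bits.
Huffman merges: 51/1000+27/250→159/1000; 159/1000+239/1000→199/500; 3/10+151/500→301/500; 199/500+301/500→1. L = 2159/1000 ≈ 2.1590.
Efficiency = H/L = 2.1020/2.1590 = 97.4%.

97.4%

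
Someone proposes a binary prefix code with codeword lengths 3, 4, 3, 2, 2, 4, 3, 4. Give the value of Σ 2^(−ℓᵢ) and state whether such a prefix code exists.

With common denominator 2^4 = 16: Σ 2^(−ℓᵢ) = 2/16 + 1/16 + 2/16 + 4/16 + 4/16 + 1/16 + 2/16 + 1/16 = 17/16 = 1.0625.
Kraft's inequality requires Σ ≤ 1; here Σ = 1.0625 > 1, so no such prefix code exists.

1.0625; no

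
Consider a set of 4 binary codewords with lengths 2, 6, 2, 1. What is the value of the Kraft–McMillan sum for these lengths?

1.015625

With common denominator 2^6 = 64: Σ 2^(−ℓᵢ) = 16/64 + 1/64 + 16/64 + 32/64 = 65/64 = 1.015625.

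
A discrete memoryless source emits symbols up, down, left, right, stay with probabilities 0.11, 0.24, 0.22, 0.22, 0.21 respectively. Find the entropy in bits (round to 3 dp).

2.278 bits

H = −Σ pᵢ log₂ pᵢ.
−0.11·log₂(0.11) = 0.3503
−0.24·log₂(0.24) = 0.4941
−0.22·log₂(0.22) = 0.4806
−0.22·log₂(0.22) = 0.4806
−0.21·log₂(0.21) = 0.4728
Sum ≈ 2.2784 → 2.278 bits.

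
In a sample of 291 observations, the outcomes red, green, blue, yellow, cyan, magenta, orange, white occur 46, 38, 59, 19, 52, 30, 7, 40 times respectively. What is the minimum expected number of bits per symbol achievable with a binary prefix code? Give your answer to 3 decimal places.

2.887 bits/symbol

Probabilities are the counts divided by 291.
Repeatedly combine the two least-probable nodes; the expected code length is the sum of the merged weights.
merge 7/291 + 19/291 → 26/291
merge 26/291 + 10/97 → 56/291
merge 38/291 + 40/291 → 26/97
merge 46/291 + 52/291 → 98/291
merge 56/291 + 59/291 → 115/291
merge 26/97 + 98/291 → 176/291
merge 115/291 + 176/291 → 1
L = 26/291 + 56/291 + 26/97 + 98/291 + 115/291 + 176/291 + 1 = 280/97 ≈ 2.887 bits/symbol.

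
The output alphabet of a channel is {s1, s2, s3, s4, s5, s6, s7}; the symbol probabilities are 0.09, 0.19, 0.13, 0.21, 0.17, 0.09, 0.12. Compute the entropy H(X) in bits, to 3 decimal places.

H = −Σ pᵢ log₂ pᵢ.
−0.09·log₂(0.09) = 0.3127
−0.19·log₂(0.19) = 0.4552
−0.13·log₂(0.13) = 0.3826
−0.21·log₂(0.21) = 0.4728
−0.17·log₂(0.17) = 0.4346
−0.09·log₂(0.09) = 0.3127
−0.12·log₂(0.12) = 0.3671
Sum ≈ 2.7377 → 2.738 bits.

2.738 bits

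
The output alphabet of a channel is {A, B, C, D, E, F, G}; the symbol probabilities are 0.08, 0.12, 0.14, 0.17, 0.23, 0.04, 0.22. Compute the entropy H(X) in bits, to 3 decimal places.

2.644 bits

H = −Σ pᵢ log₂ pᵢ.
−0.08·log₂(0.08) = 0.2915
−0.12·log₂(0.12) = 0.3671
−0.14·log₂(0.14) = 0.3971
−0.17·log₂(0.17) = 0.4346
−0.23·log₂(0.23) = 0.4877
−0.04·log₂(0.04) = 0.1858
−0.22·log₂(0.22) = 0.4806
Sum ≈ 2.6443 → 2.644 bits.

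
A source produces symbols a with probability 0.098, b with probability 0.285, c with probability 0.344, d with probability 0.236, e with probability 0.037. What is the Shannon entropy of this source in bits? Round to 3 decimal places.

H = −Σ pᵢ log₂ pᵢ.
−0.098·log₂(0.098) = 0.3284
−0.285·log₂(0.285) = 0.5161
−0.344·log₂(0.344) = 0.5296
−0.236·log₂(0.236) = 0.4916
−0.037·log₂(0.037) = 0.1760
Sum ≈ 2.0417 → 2.042 bits.

2.042 bits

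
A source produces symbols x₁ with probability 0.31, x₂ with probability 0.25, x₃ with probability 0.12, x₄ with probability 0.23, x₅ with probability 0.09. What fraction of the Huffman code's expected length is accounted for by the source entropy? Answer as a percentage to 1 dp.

99.1%

Entropy H = −Σ p log₂ p ≈ 2.1912 bits.
Huffman merges: 9/100+3/25→21/100; 21/100+23/100→11/25; 1/4+31/100→14/25; 11/25+14/25→1. L = 221/100 ≈ 2.2100.
Efficiency = H/L = 2.1912/2.2100 = 99.1%.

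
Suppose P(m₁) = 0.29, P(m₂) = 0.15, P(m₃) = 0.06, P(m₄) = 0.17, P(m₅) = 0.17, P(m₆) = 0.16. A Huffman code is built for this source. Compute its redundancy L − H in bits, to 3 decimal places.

0.076 bits

Entropy H = −Σ p log₂ p ≈ 2.4642 bits.
Huffman merges: 3/50+3/20→21/100; 4/25+17/100→33/100; 17/100+21/100→19/50; 29/100+33/100→31/50; 19/50+31/50→1. L = 127/50 ≈ 2.5400.
L − H = 2.5400 − 2.4642 = 0.076 bits.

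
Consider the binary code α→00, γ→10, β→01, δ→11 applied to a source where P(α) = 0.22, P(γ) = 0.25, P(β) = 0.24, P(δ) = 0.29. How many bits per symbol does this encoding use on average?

2 bits/symbol

L̄ = Σ pᵢ·ℓᵢ = 0.22·2 + 0.25·2 + 0.24·2 + 0.29·2 = 2 bits/symbol.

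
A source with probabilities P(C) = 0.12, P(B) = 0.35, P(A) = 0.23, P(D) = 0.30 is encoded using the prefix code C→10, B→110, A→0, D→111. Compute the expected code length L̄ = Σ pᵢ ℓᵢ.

L̄ = Σ pᵢ·ℓᵢ = 0.12·2 + 0.35·3 + 0.23·1 + 0.30·3 = 2.42 bits/symbol.

2.42 bits/symbol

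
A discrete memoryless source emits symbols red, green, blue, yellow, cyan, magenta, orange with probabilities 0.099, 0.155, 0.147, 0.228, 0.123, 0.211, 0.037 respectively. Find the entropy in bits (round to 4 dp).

2.6616 bits

H = −Σ pᵢ log₂ pᵢ.
−0.099·log₂(0.099) = 0.3303
−0.155·log₂(0.155) = 0.4169
−0.147·log₂(0.147) = 0.4066
−0.228·log₂(0.228) = 0.4863
−0.123·log₂(0.123) = 0.3719
−0.211·log₂(0.211) = 0.4736
−0.037·log₂(0.037) = 0.1760
Sum ≈ 2.6616 → 2.6616 bits.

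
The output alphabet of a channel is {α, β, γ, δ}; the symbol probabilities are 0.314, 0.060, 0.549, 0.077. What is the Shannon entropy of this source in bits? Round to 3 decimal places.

H = −Σ pᵢ log₂ pᵢ.
−0.314·log₂(0.314) = 0.5247
−0.060·log₂(0.060) = 0.2435
−0.549·log₂(0.549) = 0.4750
−0.077·log₂(0.077) = 0.2848
Sum ≈ 1.5281 → 1.528 bits.

1.528 bits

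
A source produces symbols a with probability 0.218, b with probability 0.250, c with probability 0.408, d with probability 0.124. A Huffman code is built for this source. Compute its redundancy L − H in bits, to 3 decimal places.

Entropy H = −Σ p log₂ p ≈ 1.8802 bits.
Huffman merges: 31/250+109/500→171/500; 1/4+171/500→74/125; 51/125+74/125→1. L = 967/500 ≈ 1.9340.
L − H = 1.9340 − 1.8802 = 0.054 bits.

0.054 bits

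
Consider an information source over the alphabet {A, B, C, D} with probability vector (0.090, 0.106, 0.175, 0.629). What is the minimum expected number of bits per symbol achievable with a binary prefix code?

1.567 bits/symbol

Repeatedly combine the two least-probable nodes; the expected code length is the sum of the merged weights.
merge 9/100 + 53/500 → 49/250
merge 7/40 + 49/250 → 371/1000
merge 371/1000 + 629/1000 → 1
L = 49/250 + 371/1000 + 1 = 1567/1000 = 1.567 bits/symbol.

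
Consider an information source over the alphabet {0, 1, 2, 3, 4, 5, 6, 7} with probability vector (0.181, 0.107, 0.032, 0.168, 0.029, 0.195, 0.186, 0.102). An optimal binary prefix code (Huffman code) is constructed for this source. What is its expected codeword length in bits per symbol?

2.843 bits/symbol

Repeatedly combine the two least-probable nodes; the expected code length is the sum of the merged weights.
merge 29/1000 + 4/125 → 61/1000
merge 61/1000 + 51/500 → 163/1000
merge 107/1000 + 163/1000 → 27/100
merge 21/125 + 181/1000 → 349/1000
merge 93/500 + 39/200 → 381/1000
merge 27/100 + 349/1000 → 619/1000
merge 381/1000 + 619/1000 → 1
L = 61/1000 + 163/1000 + 27/100 + 349/1000 + 381/1000 + 619/1000 + 1 = 2843/1000 = 2.843 bits/symbol.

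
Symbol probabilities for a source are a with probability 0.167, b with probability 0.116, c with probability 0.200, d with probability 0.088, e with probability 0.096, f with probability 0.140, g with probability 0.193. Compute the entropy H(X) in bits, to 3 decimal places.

H = −Σ pᵢ log₂ pᵢ.
−0.167·log₂(0.167) = 0.4312
−0.116·log₂(0.116) = 0.3605
−0.200·log₂(0.200) = 0.4644
−0.088·log₂(0.088) = 0.3086
−0.096·log₂(0.096) = 0.3246
−0.140·log₂(0.140) = 0.3971
−0.193·log₂(0.193) = 0.4581
Sum ≈ 2.7444 → 2.744 bits.

2.744 bits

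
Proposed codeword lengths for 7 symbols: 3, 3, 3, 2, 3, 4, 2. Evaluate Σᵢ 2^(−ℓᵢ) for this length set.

1.0625

With common denominator 2^4 = 16: Σ 2^(−ℓᵢ) = 2/16 + 2/16 + 2/16 + 4/16 + 2/16 + 1/16 + 4/16 = 17/16 = 1.0625.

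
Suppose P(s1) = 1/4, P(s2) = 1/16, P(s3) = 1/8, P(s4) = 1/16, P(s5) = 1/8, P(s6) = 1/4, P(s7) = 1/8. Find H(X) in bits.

Each probability is a power of 1/2, so log₂(1/p) is an integer.
H = Σ p·log₂(1/p) = 1/4·2 + 1/16·4 + 1/8·3 + 1/16·4 + 1/8·3 + 1/4·2 + 1/8·3 = 2.625 bits.

2.625 bits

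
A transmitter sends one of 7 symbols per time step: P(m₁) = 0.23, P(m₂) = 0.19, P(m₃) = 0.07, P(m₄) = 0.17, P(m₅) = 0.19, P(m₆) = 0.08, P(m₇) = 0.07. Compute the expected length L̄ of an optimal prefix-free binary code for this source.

2.72 bits/symbol

Repeatedly combine the two least-probable nodes; the expected code length is the sum of the merged weights.
merge 7/100 + 7/100 → 7/50
merge 2/25 + 7/50 → 11/50
merge 17/100 + 19/100 → 9/25
merge 19/100 + 11/50 → 41/100
merge 23/100 + 9/25 → 59/100
merge 41/100 + 59/100 → 1
L = 7/50 + 11/50 + 9/25 + 41/100 + 59/100 + 1 = 68/25 = 2.72 bits/symbol.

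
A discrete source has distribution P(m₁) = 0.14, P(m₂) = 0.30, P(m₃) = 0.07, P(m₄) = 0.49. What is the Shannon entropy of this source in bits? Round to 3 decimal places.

H = −Σ pᵢ log₂ pᵢ.
−0.14·log₂(0.14) = 0.3971
−0.30·log₂(0.30) = 0.5211
−0.07·log₂(0.07) = 0.2686
−0.49·log₂(0.49) = 0.5043
Sum ≈ 1.6910 → 1.691 bits.

1.691 bits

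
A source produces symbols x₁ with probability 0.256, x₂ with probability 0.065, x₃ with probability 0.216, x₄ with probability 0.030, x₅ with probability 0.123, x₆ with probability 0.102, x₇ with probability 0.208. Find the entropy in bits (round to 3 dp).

2.568 bits

H = −Σ pᵢ log₂ pᵢ.
−0.256·log₂(0.256) = 0.5032
−0.065·log₂(0.065) = 0.2563
−0.216·log₂(0.216) = 0.4776
−0.030·log₂(0.030) = 0.1518
−0.123·log₂(0.123) = 0.3719
−0.102·log₂(0.102) = 0.3359
−0.208·log₂(0.208) = 0.4712
Sum ≈ 2.5679 → 2.568 bits.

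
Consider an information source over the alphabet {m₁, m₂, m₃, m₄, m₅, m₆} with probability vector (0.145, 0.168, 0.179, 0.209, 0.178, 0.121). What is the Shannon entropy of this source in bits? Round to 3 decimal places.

H = −Σ pᵢ log₂ pᵢ.
−0.145·log₂(0.145) = 0.4040
−0.168·log₂(0.168) = 0.4323
−0.179·log₂(0.179) = 0.4443
−0.209·log₂(0.209) = 0.4720
−0.178·log₂(0.178) = 0.4432
−0.121·log₂(0.121) = 0.3687
Sum ≈ 2.5645 → 2.564 bits.

2.564 bits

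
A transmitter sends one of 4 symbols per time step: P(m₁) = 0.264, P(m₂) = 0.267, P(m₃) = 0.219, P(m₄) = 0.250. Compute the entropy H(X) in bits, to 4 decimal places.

1.9957 bits

H = −Σ pᵢ log₂ pᵢ.
−0.264·log₂(0.264) = 0.5072
−0.267·log₂(0.267) = 0.5087
−0.219·log₂(0.219) = 0.4798
−0.250·log₂(0.250) = 0.5000
Sum ≈ 1.9957 → 1.9957 bits.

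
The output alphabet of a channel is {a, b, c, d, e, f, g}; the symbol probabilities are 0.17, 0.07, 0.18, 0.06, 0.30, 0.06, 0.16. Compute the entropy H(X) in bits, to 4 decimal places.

H = −Σ pᵢ log₂ pᵢ.
−0.17·log₂(0.17) = 0.4346
−0.07·log₂(0.07) = 0.2686
−0.18·log₂(0.18) = 0.4453
−0.06·log₂(0.06) = 0.2435
−0.30·log₂(0.30) = 0.5211
−0.06·log₂(0.06) = 0.2435
−0.16·log₂(0.16) = 0.4230
Sum ≈ 2.5796 → 2.5796 bits.

2.5796 bits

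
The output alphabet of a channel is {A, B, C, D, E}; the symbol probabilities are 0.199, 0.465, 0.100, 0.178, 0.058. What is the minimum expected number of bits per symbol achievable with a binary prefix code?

2.029 bits/symbol

Repeatedly combine the two least-probable nodes; the expected code length is the sum of the merged weights.
merge 29/500 + 1/10 → 79/500
merge 79/500 + 89/500 → 42/125
merge 199/1000 + 42/125 → 107/200
merge 93/200 + 107/200 → 1
L = 79/500 + 42/125 + 107/200 + 1 = 2029/1000 = 2.029 bits/symbol.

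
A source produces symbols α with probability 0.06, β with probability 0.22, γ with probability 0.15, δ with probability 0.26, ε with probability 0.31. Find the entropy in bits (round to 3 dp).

H = −Σ pᵢ log₂ pᵢ.
−0.06·log₂(0.06) = 0.2435
−0.22·log₂(0.22) = 0.4806
−0.15·log₂(0.15) = 0.4105
−0.26·log₂(0.26) = 0.5053
−0.31·log₂(0.31) = 0.5238
Sum ≈ 2.1637 → 2.164 bits.

2.164 bits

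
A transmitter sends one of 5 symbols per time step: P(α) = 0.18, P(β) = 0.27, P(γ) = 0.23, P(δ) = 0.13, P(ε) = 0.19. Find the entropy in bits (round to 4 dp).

2.2809 bits

H = −Σ pᵢ log₂ pᵢ.
−0.18·log₂(0.18) = 0.4453
−0.27·log₂(0.27) = 0.5100
−0.23·log₂(0.23) = 0.4877
−0.13·log₂(0.13) = 0.3826
−0.19·log₂(0.19) = 0.4552
Sum ≈ 2.2809 → 2.2809 bits.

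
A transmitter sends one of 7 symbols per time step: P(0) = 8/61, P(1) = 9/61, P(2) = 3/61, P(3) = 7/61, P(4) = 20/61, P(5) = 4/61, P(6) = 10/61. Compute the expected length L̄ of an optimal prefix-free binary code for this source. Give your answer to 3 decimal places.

Repeatedly combine the two least-probable nodes; the expected code length is the sum of the merged weights.
merge 3/61 + 4/61 → 7/61
merge 7/61 + 7/61 → 14/61
merge 8/61 + 9/61 → 17/61
merge 10/61 + 14/61 → 24/61
merge 17/61 + 20/61 → 37/61
merge 24/61 + 37/61 → 1
L = 7/61 + 14/61 + 17/61 + 24/61 + 37/61 + 1 = 160/61 ≈ 2.623 bits/symbol.

2.623 bits/symbol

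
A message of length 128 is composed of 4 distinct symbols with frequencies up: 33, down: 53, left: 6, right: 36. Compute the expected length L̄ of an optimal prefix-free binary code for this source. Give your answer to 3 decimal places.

Probabilities are the counts divided by 128.
Repeatedly combine the two least-probable nodes; the expected code length is the sum of the merged weights.
merge 3/64 + 33/128 → 39/128
merge 9/32 + 39/128 → 75/128
merge 53/128 + 75/128 → 1
L = 39/128 + 75/128 + 1 = 121/64 ≈ 1.891 bits/symbol.

1.891 bits/symbol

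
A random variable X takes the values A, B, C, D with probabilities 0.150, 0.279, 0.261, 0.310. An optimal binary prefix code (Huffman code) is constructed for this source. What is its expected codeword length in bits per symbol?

2 bits/symbol

Repeatedly combine the two least-probable nodes; the expected code length is the sum of the merged weights.
merge 3/20 + 261/1000 → 411/1000
merge 279/1000 + 31/100 → 589/1000
merge 411/1000 + 589/1000 → 1
L = 411/1000 + 589/1000 + 1 = 2 bits/symbol.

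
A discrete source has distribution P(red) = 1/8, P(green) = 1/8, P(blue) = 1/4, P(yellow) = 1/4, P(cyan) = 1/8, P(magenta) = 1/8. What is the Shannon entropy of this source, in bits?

2.5 bits

Each probability is a power of 1/2, so log₂(1/p) is an integer.
H = Σ p·log₂(1/p) = 1/8·3 + 1/8·3 + 1/4·2 + 1/4·2 + 1/8·3 + 1/8·3 = 2.5 bits.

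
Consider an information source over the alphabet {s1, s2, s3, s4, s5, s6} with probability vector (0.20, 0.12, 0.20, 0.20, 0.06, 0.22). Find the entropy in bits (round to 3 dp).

2.484 bits

H = −Σ pᵢ log₂ pᵢ.
−0.20·log₂(0.20) = 0.4644
−0.12·log₂(0.12) = 0.3671
−0.20·log₂(0.20) = 0.4644
−0.20·log₂(0.20) = 0.4644
−0.06·log₂(0.06) = 0.2435
−0.22·log₂(0.22) = 0.4806
Sum ≈ 2.4843 → 2.484 bits.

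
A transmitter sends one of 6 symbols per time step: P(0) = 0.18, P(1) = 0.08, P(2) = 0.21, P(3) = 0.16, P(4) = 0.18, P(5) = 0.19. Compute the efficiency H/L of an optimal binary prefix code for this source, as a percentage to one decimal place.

97.4%

Entropy H = −Σ p log₂ p ≈ 2.5332 bits.
Huffman merges: 2/25+4/25→6/25; 9/50+9/50→9/25; 19/100+21/100→2/5; 6/25+9/25→3/5; 2/5+3/5→1. L = 13/5 ≈ 2.6000.
Efficiency = H/L = 2.5332/2.6000 = 97.4%.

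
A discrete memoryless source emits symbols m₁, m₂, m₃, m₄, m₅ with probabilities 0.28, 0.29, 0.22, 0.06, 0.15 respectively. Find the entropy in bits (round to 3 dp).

2.167 bits

H = −Σ pᵢ log₂ pᵢ.
−0.28·log₂(0.28) = 0.5142
−0.29·log₂(0.29) = 0.5179
−0.22·log₂(0.22) = 0.4806
−0.06·log₂(0.06) = 0.2435
−0.15·log₂(0.15) = 0.4105
Sum ≈ 2.1668 → 2.167 bits.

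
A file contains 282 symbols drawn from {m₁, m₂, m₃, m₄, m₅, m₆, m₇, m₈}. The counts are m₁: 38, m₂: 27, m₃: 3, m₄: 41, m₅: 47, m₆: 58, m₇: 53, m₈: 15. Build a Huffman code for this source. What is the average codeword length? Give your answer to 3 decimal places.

2.830 bits/symbol

Probabilities are the counts divided by 282.
Repeatedly combine the two least-probable nodes; the expected code length is the sum of the merged weights.
merge 1/94 + 5/94 → 3/47
merge 3/47 + 9/94 → 15/94
merge 19/141 + 41/282 → 79/282
merge 15/94 + 1/6 → 46/141
merge 53/282 + 29/141 → 37/94
merge 79/282 + 46/141 → 57/94
merge 37/94 + 57/94 → 1
L = 3/47 + 15/94 + 79/282 + 46/141 + 37/94 + 57/94 + 1 = 133/47 ≈ 2.830 bits/symbol.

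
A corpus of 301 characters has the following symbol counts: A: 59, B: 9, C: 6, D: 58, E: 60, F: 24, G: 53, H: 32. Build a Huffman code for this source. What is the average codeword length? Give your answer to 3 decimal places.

Probabilities are the counts divided by 301.
Repeatedly combine the two least-probable nodes; the expected code length is the sum of the merged weights.
merge 6/301 + 9/301 → 15/301
merge 15/301 + 24/301 → 39/301
merge 32/301 + 39/301 → 71/301
merge 53/301 + 58/301 → 111/301
merge 59/301 + 60/301 → 17/43
merge 71/301 + 111/301 → 26/43
merge 17/43 + 26/43 → 1
L = 15/301 + 39/301 + 71/301 + 111/301 + 17/43 + 26/43 + 1 = 838/301 ≈ 2.784 bits/symbol.

2.784 bits/symbol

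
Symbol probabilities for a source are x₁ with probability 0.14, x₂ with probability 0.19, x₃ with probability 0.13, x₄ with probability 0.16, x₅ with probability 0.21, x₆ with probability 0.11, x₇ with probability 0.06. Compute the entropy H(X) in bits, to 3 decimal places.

H = −Σ pᵢ log₂ pᵢ.
−0.14·log₂(0.14) = 0.3971
−0.19·log₂(0.19) = 0.4552
−0.13·log₂(0.13) = 0.3826
−0.16·log₂(0.16) = 0.4230
−0.21·log₂(0.21) = 0.4728
−0.11·log₂(0.11) = 0.3503
−0.06·log₂(0.06) = 0.2435
Sum ≈ 2.7246 → 2.725 bits.

2.725 bits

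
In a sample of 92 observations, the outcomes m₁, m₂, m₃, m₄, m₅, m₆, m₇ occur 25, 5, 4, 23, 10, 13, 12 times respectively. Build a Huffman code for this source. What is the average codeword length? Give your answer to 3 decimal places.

2.576 bits/symbol

Probabilities are the counts divided by 92.
Repeatedly combine the two least-probable nodes; the expected code length is the sum of the merged weights.
merge 1/23 + 5/92 → 9/92
merge 9/92 + 5/46 → 19/92
merge 3/23 + 13/92 → 25/92
merge 19/92 + 1/4 → 21/46
merge 25/92 + 25/92 → 25/46
merge 21/46 + 25/46 → 1
L = 9/92 + 19/92 + 25/92 + 21/46 + 25/46 + 1 = 237/92 ≈ 2.576 bits/symbol.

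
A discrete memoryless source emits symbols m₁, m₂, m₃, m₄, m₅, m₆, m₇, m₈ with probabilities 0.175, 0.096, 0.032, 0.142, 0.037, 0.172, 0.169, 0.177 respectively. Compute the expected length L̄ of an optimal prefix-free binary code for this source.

2.882 bits/symbol

Repeatedly combine the two least-probable nodes; the expected code length is the sum of the merged weights.
merge 4/125 + 37/1000 → 69/1000
merge 69/1000 + 12/125 → 33/200
merge 71/500 + 33/200 → 307/1000
merge 169/1000 + 43/250 → 341/1000
merge 7/40 + 177/1000 → 44/125
merge 307/1000 + 341/1000 → 81/125
merge 44/125 + 81/125 → 1
L = 69/1000 + 33/200 + 307/1000 + 341/1000 + 44/125 + 81/125 + 1 = 1441/500 = 2.882 bits/symbol.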